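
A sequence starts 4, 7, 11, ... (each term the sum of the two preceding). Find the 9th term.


Computing iteratively: 4, 7, 11, 18, 29, 47, 76, 123, 199
a_9 = 199

a_9 = 199


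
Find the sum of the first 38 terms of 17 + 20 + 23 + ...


aₙ = 17 + (38-1)×3 = 128
Sₙ = n(a₁+aₙ)/2 = 38×(17+128)/2
= 38×145/2 = 2755

S_38 = 2755


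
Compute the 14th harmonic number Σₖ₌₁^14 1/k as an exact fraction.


H_14 = 1/1 + 1/2 + 1/3 + ... + 1/14
= 1171733/360360
≈ 3.2516

H_14 = 1171733/360360 ≈ 3.2516


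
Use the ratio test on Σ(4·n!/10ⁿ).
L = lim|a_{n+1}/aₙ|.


aₙ = 4·n!/10^n
a_{n+1}/aₙ = (n+1)!/10^(n+1) × 10^n/n!  (constant 4 cancels)
= (n+1)/10
L = lim(n→∞) (n+1)/10 = ∞
L > 1 → series DIVERGES

Diverges (ratio test: L = ∞ > 1)


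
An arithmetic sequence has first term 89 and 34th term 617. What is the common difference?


d = (aₙ - a₁)/(n-1)
= (617 - 89)/(34-1)
= 528/33 = 16

d = 16


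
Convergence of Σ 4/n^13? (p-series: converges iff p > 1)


p-series test: Σ c/n^p converges if p > 1, diverges if p ≤ 1 (constant c > 0 doesn't affect convergence).
p = 13
13 > 1 → CONVERGES

Converges (p = 13 > 1)


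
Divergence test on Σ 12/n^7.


lim(n→∞) 12/n^7 = 0
lim aₙ = 0 → nth-term test is INCONCLUSIVE
(Need other tests; this is actually a convergent p-series with p=7 > 1)

Inconclusive (lim aₙ = 0; need another test)


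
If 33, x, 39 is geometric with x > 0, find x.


GM = √(33×39) = √1287 = 35.8748

GM = 35.8748


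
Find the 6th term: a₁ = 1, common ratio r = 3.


aₙ = a₁·r^(n-1)
= 1×3^5
= 1×243
= 243

a_6 = 243


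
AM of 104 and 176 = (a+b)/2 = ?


AM = (104 + 176)/2 = 280/2 = 140

AM = 140


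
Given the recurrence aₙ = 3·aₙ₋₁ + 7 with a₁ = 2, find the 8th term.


Computing step by step:
a_1 = 2
a_2 = 13
a_3 = 46
a_4 = 145
a_5 = 442
a_6 = 1333
a_7 = 4006
a_8 = 12025


a_8 = 12025


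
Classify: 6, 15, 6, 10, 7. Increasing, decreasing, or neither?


Differences: 9, -9, 4, -3
Difference at position 1 is +9 (> 0) but position 2 is -9 (< 0) — sequence both rises and falls
→ NOT monotonic

Not monotonic


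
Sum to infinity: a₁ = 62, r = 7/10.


S∞ = a₁/(1-r) = 62/(1 - 7/10)
= 62/(3/10)
= 620/3

S∞ = 620/3


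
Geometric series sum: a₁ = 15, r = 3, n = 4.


Sₙ = 15×(3^4 - 1)/(3 - 1)
= 15×(81 - 1)/2
= 15×80/2
= 600

S_4 = 600


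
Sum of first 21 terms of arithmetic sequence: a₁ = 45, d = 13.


aₙ = 45 + (21-1)×13 = 305
Sₙ = n(a₁+aₙ)/2 = 21×(45+305)/2
= 21×350/2 = 3675

S_21 = 3675


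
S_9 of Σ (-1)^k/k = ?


S = -1 + 1/2 - 1/3 + 1/4 - 1/5 + 1/6 - 1/7 + 1/8 ± ...
= -0.7456
(Full series converges to -ln(2) ≈ -0.6931)

S_9 = -0.7456


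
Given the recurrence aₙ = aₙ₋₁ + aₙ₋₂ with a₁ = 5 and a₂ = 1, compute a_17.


Computing iteratively: 5, 1, 6, 7, 13, 20, 33, 53, 86, 139, 225, 364, ...
a_17 = 4037

a_17 = 4037


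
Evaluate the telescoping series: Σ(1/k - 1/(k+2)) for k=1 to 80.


Telescoping with gap 2: two head and two tail terms survive.
= (1 + 1/2) - (1/81 + 1/82)
= 3/2 - 1/81 - 1/82 = 4900/3321

Sum = 4900/3321


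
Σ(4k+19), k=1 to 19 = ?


Σ(4k+19) = 4·Σk + 19·n
= 4·190 + 19·19
= 760 + 361 = 1121

Σ = 1121


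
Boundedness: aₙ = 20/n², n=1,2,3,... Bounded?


a₁ = 20, a₂ = 20/4, a₃ = 20/9, ...
0 < aₙ ≤ 20 for all n ≥ 1
The sequence IS bounded

Bounded (0 < aₙ ≤ 20)


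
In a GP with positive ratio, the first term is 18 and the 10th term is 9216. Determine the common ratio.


r^(n-1) = aₙ/a₁
r^9 = 9216/18 = 512
r = 512^(1/9)
= 2

r = 2


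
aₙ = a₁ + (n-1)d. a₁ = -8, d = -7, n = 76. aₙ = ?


aₙ = a₁ + (n-1)d
= -8 + (76-1)×-7
= -8 - 525
= -533

a_76 = -533


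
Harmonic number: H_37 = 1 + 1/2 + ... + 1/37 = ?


H_37 = 1/1 + 1/2 + 1/3 + ... + 1/37
= 2040798836801833/485721041551200
≈ 4.2016

H_37 = 2040798836801833/485721041551200 ≈ 4.2016


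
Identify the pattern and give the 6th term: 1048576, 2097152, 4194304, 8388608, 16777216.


Pattern: powers of 2: 2ⁿ
Terms: 1048576, 2097152, 4194304, 8388608, 16777216
Next term = 33554432

Next term = 33554432


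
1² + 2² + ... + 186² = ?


n = 186
n(n+1)(2n+1)/6 = 186×187×373/6
= 12973686/6 = 2162281

Σk² = 2162281


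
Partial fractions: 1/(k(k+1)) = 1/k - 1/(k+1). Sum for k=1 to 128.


1/(k(k+1)) = 1/k - 1/(k+1) (partial fractions)
Telescoping: Σ = 1 - 1/129 = 128/129

Sum = 128/129


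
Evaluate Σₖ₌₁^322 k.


n(n+1)/2 = 322×323/2 = 104006/2 = 52003

Σk = 52003


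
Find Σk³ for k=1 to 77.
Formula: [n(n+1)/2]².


n(n+1)/2 = 77×78/2 = 3003
Σk³ = 3003² = 9018009

Σk³ = 9018009


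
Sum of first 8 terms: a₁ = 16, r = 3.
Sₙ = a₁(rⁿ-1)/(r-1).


Sₙ = 16×(3^8 - 1)/(3 - 1)
= 16×(6561 - 1)/2
= 16×6560/2
= 52480

S_8 = 52480


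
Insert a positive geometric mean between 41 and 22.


GM = √(41×22) = √902 = 30.0333

GM = 30.0333


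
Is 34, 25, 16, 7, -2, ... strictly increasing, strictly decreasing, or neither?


Differences: -9, -9, -9, -9
All differences < 0 → strictly DECREASING

Monotonically decreasing


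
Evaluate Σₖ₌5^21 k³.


Σₖ₌5^21 k³ = [21·22/2]² − [4·5/2]²
= 53361 − 100 = 53261

Σk³ = 53261


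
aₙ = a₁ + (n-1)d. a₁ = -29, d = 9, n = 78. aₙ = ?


aₙ = a₁ + (n-1)d
= -29 + (78-1)×9
= -29 + 693
= 664

a_78 = 664


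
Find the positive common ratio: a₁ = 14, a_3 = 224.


r^(n-1) = aₙ/a₁
r^2 = 224/14 = 16
r = 16^(1/2)
= ±4; taking r > 0 gives r = 4

r = 4


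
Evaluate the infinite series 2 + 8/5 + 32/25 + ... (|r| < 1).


S∞ = a₁/(1-r) = 2/(1 - 4/5)
= 2/(1/5)
= 10

S∞ = 10


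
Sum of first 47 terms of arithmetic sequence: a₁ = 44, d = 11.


aₙ = 44 + (47-1)×11 = 550
Sₙ = n(a₁+aₙ)/2 = 47×(44+550)/2
= 47×594/2 = 13959

S_47 = 13959


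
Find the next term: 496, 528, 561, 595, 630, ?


Pattern: triangular numbers: n(n+1)/2
Terms: 496, 528, 561, 595, 630
Next term = 666

Next term = 666


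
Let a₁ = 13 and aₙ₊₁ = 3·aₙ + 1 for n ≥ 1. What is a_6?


Computing step by step:
a_1 = 13
a_2 = 40
a_3 = 121
a_4 = 364
a_5 = 1093
a_6 = 3280


a_6 = 3280


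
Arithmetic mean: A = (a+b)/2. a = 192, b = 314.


AM = (192 + 314)/2 = 506/2 = 253

AM = 253


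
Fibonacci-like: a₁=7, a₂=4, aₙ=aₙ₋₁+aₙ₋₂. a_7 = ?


Computing iteratively: 7, 4, 11, 15, 26, 41, 67
a_7 = 67

a_7 = 67


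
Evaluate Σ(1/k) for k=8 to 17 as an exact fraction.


Σₖ₌8^17 1/k = 1/8 + 1/9 + 1/10 + 1/11 + 1/12 + 1/13 + 1/14 + 1/15 + 1/16 + 1/17
= 2074783/2450448
≈ 0.8467

Sum = 2074783/2450448 ≈ 0.8467


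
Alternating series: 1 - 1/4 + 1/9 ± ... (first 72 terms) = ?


S = 1 - 1/4 + 1/9 - 1/16 + 1/25 - 1/36 + 1/49 - 1/64 ± ...
= 0.8224
(Full series converges to +π²/12 ≈ +0.8225)

S_72 = 0.8224


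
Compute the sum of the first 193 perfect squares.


n = 193
n(n+1)(2n+1)/6 = 193×194×387/6
= 14490054/6 = 2415009

Σk² = 2415009


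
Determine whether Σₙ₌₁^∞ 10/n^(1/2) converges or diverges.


p-series test: Σ c/n^p converges if p > 1, diverges if p ≤ 1 (constant c > 0 doesn't affect convergence).
p = 1/2
1/2 ≤ 1 → DIVERGES

Diverges (p = 1/2 ≤ 1)


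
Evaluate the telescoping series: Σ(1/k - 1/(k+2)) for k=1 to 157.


Telescoping with gap 2: two head and two tail terms survive.
= (1 + 1/2) - (1/158 + 1/159)
= 3/2 - 1/158 - 1/159 = 18683/12561

Sum = 18683/12561


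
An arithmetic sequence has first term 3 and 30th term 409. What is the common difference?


d = (aₙ - a₁)/(n-1)
= (409 - 3)/(30-1)
= 406/29 = 14

d = 14


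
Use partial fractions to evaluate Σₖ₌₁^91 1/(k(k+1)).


1/(k(k+1)) = 1/k - 1/(k+1) (partial fractions)
Telescoping: Σ = 1 - 1/92 = 91/92

Sum = 91/92


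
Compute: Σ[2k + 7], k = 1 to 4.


Σ(2k+7) = 2·Σk + 7·n
= 2·10 + 7·4
= 20 + 28 = 48

Σ = 48


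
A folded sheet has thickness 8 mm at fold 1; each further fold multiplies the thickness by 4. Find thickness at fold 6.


aₙ = a₁·r^(n-1)
= 8×4^5
= 8×1024
= 8192

a_6 = 8192


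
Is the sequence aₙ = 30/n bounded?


a₁ = 30, a₂ = 30/2, a₃ = 30/3, ...
0 < aₙ ≤ 30 for all n ≥ 1
Lower bound: 0, Upper bound: 30
The sequence IS bounded

Bounded (0 < aₙ ≤ 30)


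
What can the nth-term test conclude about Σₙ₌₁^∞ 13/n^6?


lim(n→∞) 13/n^6 = 0
lim aₙ = 0 → nth-term test is INCONCLUSIVE
(Need other tests; this is actually a convergent p-series with p=6 > 1)

Inconclusive (lim aₙ = 0; need another test)


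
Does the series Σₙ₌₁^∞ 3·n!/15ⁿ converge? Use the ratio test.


aₙ = 3·n!/15^n
a_{n+1}/aₙ = (n+1)!/15^(n+1) × 15^n/n!  (constant 3 cancels)
= (n+1)/15
L = lim(n→∞) (n+1)/15 = ∞
L > 1 → series DIVERGES

Diverges (ratio test: L = ∞ > 1)


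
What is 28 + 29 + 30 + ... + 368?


Σₖ₌28^368 k = Σₖ₌₁^368 k − Σₖ₌₁^27 k
= 368·369/2 − 27·28/2
= 67896 − 378 = 67518

Σk = 67518


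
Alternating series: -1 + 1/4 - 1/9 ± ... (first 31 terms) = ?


S = -1 + 1/4 - 1/9 + 1/16 - 1/25 + 1/36 - 1/49 + 1/64 ± ...
= -0.823
(Full series converges to -π²/12 ≈ -0.8225)

S_31 = -0.823


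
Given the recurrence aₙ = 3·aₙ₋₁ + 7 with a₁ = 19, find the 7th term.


Computing step by step:
a_1 = 19
a_2 = 64
a_3 = 199
a_4 = 604
a_5 = 1819
a_6 = 5464
a_7 = 16399


a_7 = 16399


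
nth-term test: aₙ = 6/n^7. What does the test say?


lim(n→∞) 6/n^7 = 0
lim aₙ = 0 → nth-term test is INCONCLUSIVE
(Need other tests; this is actually a convergent p-series with p=7 > 1)

Inconclusive (lim aₙ = 0; need another test)


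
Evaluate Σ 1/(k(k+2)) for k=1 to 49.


1/(k(k+2)) = (1/2)·(1/k - 1/(k+2)) (partial fractions)
Telescoping: Σ = (1/2)·(1 + 1/2 - 1/50 - 1/51) = 931/1275

Sum = 931/1275


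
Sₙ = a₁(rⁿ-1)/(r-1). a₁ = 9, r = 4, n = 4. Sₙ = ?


Sₙ = 9×(4^4 - 1)/(4 - 1)
= 9×(256 - 1)/3
= 9×255/3
= 765

S_4 = 765


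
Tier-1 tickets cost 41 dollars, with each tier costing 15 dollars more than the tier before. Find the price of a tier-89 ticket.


aₙ = a₁ + (n-1)d
= 41 + (89-1)×15
= 41 + 1320
= 1361

a_89 = 1361


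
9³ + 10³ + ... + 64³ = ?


Σₖ₌9^64 k³ = [64·65/2]² − [8·9/2]²
= 4326400 − 1296 = 4325104

Σk³ = 4325104


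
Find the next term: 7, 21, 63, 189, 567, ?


Pattern: geometric (r=3)
Terms: 7, 21, 63, 189, 567
Next term = 1701

Next term = 1701


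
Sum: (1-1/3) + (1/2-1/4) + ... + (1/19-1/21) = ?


Telescoping with gap 2: two head and two tail terms survive.
= (1 + 1/2) - (1/20 + 1/21)
= 3/2 - 1/20 - 1/21 = 589/420

Sum = 589/420


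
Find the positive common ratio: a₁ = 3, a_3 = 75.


r^(n-1) = aₙ/a₁
r^2 = 75/3 = 25
r = 25^(1/2)
= ±5; taking r > 0 gives r = 5

r = 5


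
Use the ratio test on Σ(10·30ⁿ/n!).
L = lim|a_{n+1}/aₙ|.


aₙ = 10·30^n/n!
a_{n+1}/aₙ = 30^(n+1)/(n+1)! × n!/30^n  (constant 10 cancels)
= 30/(n+1)
L = lim(n→∞) 30/(n+1) = 0
L < 1 → series CONVERGES

Converges (ratio test: L = 0 < 1)


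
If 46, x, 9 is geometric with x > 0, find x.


GM = √(46×9) = √414 = 20.347

GM = 20.347


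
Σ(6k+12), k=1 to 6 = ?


Σ(6k+12) = 6·Σk + 12·n
= 6·21 + 12·6
= 126 + 72 = 198

Σ = 198


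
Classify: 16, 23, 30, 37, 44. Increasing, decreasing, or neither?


Differences: 7, 7, 7, 7
All differences > 0 → strictly INCREASING

Monotonically increasing


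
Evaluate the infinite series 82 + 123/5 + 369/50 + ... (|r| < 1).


S∞ = a₁/(1-r) = 82/(1 - 3/10)
= 82/(7/10)
= 820/7

S∞ = 820/7


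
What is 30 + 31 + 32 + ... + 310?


Σₖ₌30^310 k = Σₖ₌₁^310 k − Σₖ₌₁^29 k
= 310·311/2 − 29·30/2
= 48205 − 435 = 47770

Σk = 47770


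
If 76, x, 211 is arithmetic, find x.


AM = (76 + 211)/2 = 287/2 = 143.5

AM = 143.5


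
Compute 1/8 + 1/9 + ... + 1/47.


Σₖ₌8^47 1/k = 1/8 + 1/9 + 1/10 + ... + 1/47
= 816866824984547958443/442720643463713815200
≈ 1.8451

Sum = 816866824984547958443/442720643463713815200 ≈ 1.8451


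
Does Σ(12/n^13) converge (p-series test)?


p-series test: Σ c/n^p converges if p > 1, diverges if p ≤ 1 (constant c > 0 doesn't affect convergence).
p = 13
13 > 1 → CONVERGES

Converges (p = 13 > 1)


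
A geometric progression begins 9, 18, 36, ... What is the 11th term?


aₙ = a₁·r^(n-1)
= 9×2^10
= 9×1024
= 9216

a_11 = 9216


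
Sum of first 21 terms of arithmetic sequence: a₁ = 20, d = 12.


aₙ = 20 + (21-1)×12 = 260
Sₙ = n(a₁+aₙ)/2 = 21×(20+260)/2
= 21×280/2 = 2940

S_21 = 2940


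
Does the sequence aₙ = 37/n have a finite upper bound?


a₁ = 37, a₂ = 37/2, a₃ = 37/3, ...
0 < aₙ ≤ 37 for all n ≥ 1
Lower bound: 0, Upper bound: 37
The sequence IS bounded

Bounded (0 < aₙ ≤ 37)


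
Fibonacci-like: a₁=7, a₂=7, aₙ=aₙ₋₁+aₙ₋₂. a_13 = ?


Computing iteratively: 7, 7, 14, 21, 35, 56, 91, 147, 238, 385, 623, 1008, ...
a_13 = 1631

a_13 = 1631


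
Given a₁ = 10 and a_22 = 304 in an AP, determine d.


d = (aₙ - a₁)/(n-1)
= (304 - 10)/(22-1)
= 294/21 = 14

d = 14


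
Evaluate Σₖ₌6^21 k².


Σₖ₌6^21 k² = Σₖ₌₁^21 k² − Σₖ₌₁^5 k²
= 21·22·43/6 − 5·6·11/6
= 3311 − 55 = 3256

Σk² = 3256


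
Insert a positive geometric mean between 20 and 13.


GM = √(20×13) = √260 = 16.1245

GM = 16.1245


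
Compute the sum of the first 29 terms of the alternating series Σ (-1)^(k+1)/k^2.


S = 1 - 1/4 + 1/9 - 1/16 + 1/25 - 1/36 + 1/49 - 1/64 ± ...
= 0.823
(Full series converges to +π²/12 ≈ +0.8225)

S_29 = 0.823


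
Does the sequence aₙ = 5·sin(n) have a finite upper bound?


For all n, -1 ≤ sin(n) ≤ 1, so -5 ≤ 5·sin(n) ≤ 5
Lower bound: -5, Upper bound: 5
The sequence IS bounded

Bounded (-5 ≤ aₙ ≤ 5)


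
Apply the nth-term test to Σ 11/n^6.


lim(n→∞) 11/n^6 = 0
lim aₙ = 0 → nth-term test is INCONCLUSIVE
(Need other tests; this is actually a convergent p-series with p=6 > 1)

Inconclusive (lim aₙ = 0; need another test)


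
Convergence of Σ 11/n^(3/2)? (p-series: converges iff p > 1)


p-series test: Σ c/n^p converges if p > 1, diverges if p ≤ 1 (constant c > 0 doesn't affect convergence).
p = 3/2
3/2 > 1 → CONVERGES

Converges (p = 3/2 > 1)


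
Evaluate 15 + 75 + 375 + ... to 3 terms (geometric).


Sₙ = 15×(5^3 - 1)/(5 - 1)
= 15×(125 - 1)/4
= 15×124/4
= 465

S_3 = 465


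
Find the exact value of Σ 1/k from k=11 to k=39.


Σₖ₌11^39 1/k = 1/11 + 1/12 + 1/13 + ... + 1/39
= 91910549166739/69388720221600
≈ 1.3246

Sum = 91910549166739/69388720221600 ≈ 1.3246


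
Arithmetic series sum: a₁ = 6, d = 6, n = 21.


aₙ = 6 + (21-1)×6 = 126
Sₙ = n(a₁+aₙ)/2 = 21×(6+126)/2
= 21×132/2 = 1386

S_21 = 1386


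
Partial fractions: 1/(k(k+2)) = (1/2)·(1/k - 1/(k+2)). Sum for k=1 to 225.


1/(k(k+2)) = (1/2)·(1/k - 1/(k+2)) (partial fractions)
Telescoping: Σ = (1/2)·(1 + 1/2 - 1/226 - 1/227) = 19125/25651

Sum = 19125/25651


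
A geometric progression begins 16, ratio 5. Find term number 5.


aₙ = a₁·r^(n-1)
= 16×5^4
= 16×625
= 10000

a_5 = 10000


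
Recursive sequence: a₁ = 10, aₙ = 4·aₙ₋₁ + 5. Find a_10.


Computing step by step:
a_1 = 10
a_2 = 45
a_3 = 185
a_4 = 745
a_5 = 2985
a_6 = 11945
a_7 = 47785
a_8 = 191145
a_9 = 764585
a_10 = 3058345


a_10 = 3058345


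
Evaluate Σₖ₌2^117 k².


Σₖ₌2^117 k² = Σₖ₌₁^117 k² − Σₖ₌₁^1 k²
= 117·118·235/6 − 1·2·3/6
= 540735 − 1 = 540734

Σk² = 540734


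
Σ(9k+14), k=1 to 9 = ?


Σ(9k+14) = 9·Σk + 14·n
= 9·45 + 14·9
= 405 + 126 = 531

Σ = 531


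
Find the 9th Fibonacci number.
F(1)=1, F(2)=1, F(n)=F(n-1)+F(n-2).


Fibonacci sequence: 1, 1, 2, 3, 5, 8, 13, 21, 34
F(9) = 34

F(9) = 34


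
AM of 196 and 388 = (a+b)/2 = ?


AM = (196 + 388)/2 = 584/2 = 292

AM = 292


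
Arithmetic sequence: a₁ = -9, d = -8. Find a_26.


aₙ = a₁ + (n-1)d
= -9 + (26-1)×-8
= -9 - 200
= -209

a_26 = -209


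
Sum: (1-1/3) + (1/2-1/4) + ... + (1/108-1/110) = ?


Telescoping with gap 2: two head and two tail terms survive.
= (1 + 1/2) - (1/109 + 1/110)
= 3/2 - 1/109 - 1/110 = 8883/5995

Sum = 8883/5995


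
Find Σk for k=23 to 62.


Σₖ₌23^62 k = Σₖ₌₁^62 k − Σₖ₌₁^22 k
= 62·63/2 − 22·23/2
= 1953 − 253 = 1700

Σk = 1700


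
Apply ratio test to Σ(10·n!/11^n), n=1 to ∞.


aₙ = 10·n!/11^n
a_{n+1}/aₙ = (n+1)!/11^(n+1) × 11^n/n!  (constant 10 cancels)
= (n+1)/11
L = lim(n→∞) (n+1)/11 = ∞
L > 1 → series DIVERGES

Diverges (ratio test: L = ∞ > 1)


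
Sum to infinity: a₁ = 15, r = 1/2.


S∞ = a₁/(1-r) = 15/(1 - 1/2)
= 15/(1/2)
= 30

S∞ = 30


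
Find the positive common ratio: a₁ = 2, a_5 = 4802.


r^(n-1) = aₙ/a₁
r^4 = 4802/2 = 2401
r = 2401^(1/4)
= ±7; taking r > 0 gives r = 7

r = 7


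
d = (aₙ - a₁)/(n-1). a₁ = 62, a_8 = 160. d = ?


d = (aₙ - a₁)/(n-1)
= (160 - 62)/(8-1)
= 98/7 = 14

d = 14


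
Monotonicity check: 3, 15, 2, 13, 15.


Differences: 12, -13, 11, 2
Difference at position 1 is +12 (> 0) but position 2 is -13 (< 0) — sequence both rises and falls
→ NOT monotonic

Not monotonic


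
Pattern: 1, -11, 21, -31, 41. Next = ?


Pattern: alternating sign, magnitude arithmetic (d=10)
Terms: 1, -11, 21, -31, 41
Next term = -51

Next term = -51


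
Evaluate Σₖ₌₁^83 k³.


n(n+1)/2 = 83×84/2 = 3486
Σk³ = 3486² = 12152196

Σk³ = 12152196


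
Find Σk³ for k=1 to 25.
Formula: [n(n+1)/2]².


n(n+1)/2 = 25×26/2 = 325
Σk³ = 325² = 105625

Σk³ = 105625


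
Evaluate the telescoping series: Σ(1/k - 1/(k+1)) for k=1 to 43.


Telescoping: adjacent terms cancel.
= 1/1 - 1/44
= 1 - 1/44 = 43/44

Sum = 43/44


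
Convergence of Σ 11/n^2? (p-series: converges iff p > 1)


p-series test: Σ c/n^p converges if p > 1, diverges if p ≤ 1 (constant c > 0 doesn't affect convergence).
p = 2
2 > 1 → CONVERGES

Converges (p = 2 > 1)


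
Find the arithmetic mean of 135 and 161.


AM = (135 + 161)/2 = 296/2 = 148

AM = 148


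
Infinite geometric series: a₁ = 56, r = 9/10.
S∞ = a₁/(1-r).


S∞ = a₁/(1-r) = 56/(1 - 9/10)
= 56/(1/10)
= 560

S∞ = 560


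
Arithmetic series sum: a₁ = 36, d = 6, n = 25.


aₙ = 36 + (25-1)×6 = 180
Sₙ = n(a₁+aₙ)/2 = 25×(36+180)/2
= 25×216/2 = 2700

S_25 = 2700


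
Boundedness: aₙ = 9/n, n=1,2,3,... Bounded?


a₁ = 9, a₂ = 9/2, a₃ = 9/3, ...
0 < aₙ ≤ 9 for all n ≥ 1
Lower bound: 0, Upper bound: 9
The sequence IS bounded

Bounded (0 < aₙ ≤ 9)


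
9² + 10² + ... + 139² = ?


Σₖ₌9^139 k² = Σₖ₌₁^139 k² − Σₖ₌₁^8 k²
= 139·140·279/6 − 8·9·17/6
= 904890 − 204 = 904686

Σk² = 904686


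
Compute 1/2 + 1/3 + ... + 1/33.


Σₖ₌2^33 1/k = 1/2 + 1/3 + 1/4 + ... + 1/33
= 40548494360749/13127595717600
≈ 3.0888

Sum = 40548494360749/13127595717600 ≈ 3.0888


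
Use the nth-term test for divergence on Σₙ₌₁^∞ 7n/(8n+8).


lim(n→∞) 7n/(8n+8) = 7/8 = 7/8  (divide numerator and denominator by n)
lim aₙ = 7/8 ≠ 0 → series DIVERGES

Diverges (lim aₙ = 7/8 ≠ 0)


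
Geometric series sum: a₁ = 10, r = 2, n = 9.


Sₙ = 10×(2^9 - 1)/(2 - 1)
= 10×(512 - 1)/1
= 10×511/1
= 5110

S_9 = 5110


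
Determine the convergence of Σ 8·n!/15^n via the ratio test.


aₙ = 8·n!/15^n
a_{n+1}/aₙ = (n+1)!/15^(n+1) × 15^n/n!  (constant 8 cancels)
= (n+1)/15
L = lim(n→∞) (n+1)/15 = ∞
L > 1 → series DIVERGES

Diverges (ratio test: L = ∞ > 1)


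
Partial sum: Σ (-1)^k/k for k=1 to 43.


S = -1 + 1/2 - 1/3 + 1/4 - 1/5 + 1/6 - 1/7 + 1/8 ± ...
= -0.7046
(Full series converges to -ln(2) ≈ -0.6931)

S_43 = -0.7046


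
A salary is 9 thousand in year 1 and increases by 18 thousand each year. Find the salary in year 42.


aₙ = a₁ + (n-1)d
= 9 + (42-1)×18
= 9 + 738
= 747

a_42 = 747


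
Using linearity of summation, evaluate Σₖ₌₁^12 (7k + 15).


Σ(7k+15) = 7·Σk + 15·n
= 7·78 + 15·12
= 546 + 180 = 726

Σ = 726


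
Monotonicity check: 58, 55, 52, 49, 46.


Differences: -3, -3, -3, -3
All differences < 0 → strictly DECREASING

Monotonically decreasing


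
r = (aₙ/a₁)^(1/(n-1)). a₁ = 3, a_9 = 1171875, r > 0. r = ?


r^(n-1) = aₙ/a₁
r^8 = 1171875/3 = 390625
r = 390625^(1/8)
= ±5; taking r > 0 gives r = 5

r = 5


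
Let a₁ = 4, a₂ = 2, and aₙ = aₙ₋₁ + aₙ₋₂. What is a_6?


Computing iteratively: 4, 2, 6, 8, 14, 22
a_6 = 22

a_6 = 22


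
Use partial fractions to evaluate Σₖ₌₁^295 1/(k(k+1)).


1/(k(k+1)) = 1/k - 1/(k+1) (partial fractions)
Telescoping: Σ = 1 - 1/296 = 295/296

Sum = 295/296


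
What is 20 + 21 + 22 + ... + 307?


Σₖ₌20^307 k = Σₖ₌₁^307 k − Σₖ₌₁^19 k
= 307·308/2 − 19·20/2
= 47278 − 190 = 47088

Σk = 47088


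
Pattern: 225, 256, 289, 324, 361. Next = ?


Pattern: perfect squares: n²
Terms: 225, 256, 289, 324, 361
Next term = 400

Next term = 400


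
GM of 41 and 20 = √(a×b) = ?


GM = √(41×20) = √820 = 28.6356

GM = 28.6356


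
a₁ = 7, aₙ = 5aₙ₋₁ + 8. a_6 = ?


Computing step by step:
a_1 = 7
a_2 = 43
a_3 = 223
a_4 = 1123
a_5 = 5623
a_6 = 28123


a_6 = 28123


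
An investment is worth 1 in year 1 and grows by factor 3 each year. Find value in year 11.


aₙ = a₁·r^(n-1)
= 1×3^10
= 1×59049
= 59049

a_11 = 59049


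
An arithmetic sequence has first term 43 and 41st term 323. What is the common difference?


d = (aₙ - a₁)/(n-1)
= (323 - 43)/(41-1)
= 280/40 = 7

d = 7


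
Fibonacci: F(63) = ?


Fibonacci sequence: 1, 1, 2, 3, 5, 8, 13, 21, 34, 55, 89, ...
F(63) = 6557470319842

F(63) = 6557470319842


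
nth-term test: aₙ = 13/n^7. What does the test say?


lim(n→∞) 13/n^7 = 0
lim aₙ = 0 → nth-term test is INCONCLUSIVE
(Need other tests; this is actually a convergent p-series with p=7 > 1)

Inconclusive (lim aₙ = 0; need another test)


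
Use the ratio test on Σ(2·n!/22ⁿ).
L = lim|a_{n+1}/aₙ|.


aₙ = 2·n!/22^n
a_{n+1}/aₙ = (n+1)!/22^(n+1) × 22^n/n!  (constant 2 cancels)
= (n+1)/22
L = lim(n→∞) (n+1)/22 = ∞
L > 1 → series DIVERGES

Diverges (ratio test: L = ∞ > 1)


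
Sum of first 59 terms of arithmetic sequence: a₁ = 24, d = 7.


aₙ = 24 + (59-1)×7 = 430
Sₙ = n(a₁+aₙ)/2 = 59×(24+430)/2
= 59×454/2 = 13393

S_59 = 13393


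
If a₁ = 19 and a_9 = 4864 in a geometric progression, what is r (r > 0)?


r^(n-1) = aₙ/a₁
r^8 = 4864/19 = 256
r = 256^(1/8)
= ±2; taking r > 0 gives r = 2

r = 2


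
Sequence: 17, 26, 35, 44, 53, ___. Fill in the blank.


Pattern: arithmetic (d=9)
Terms: 17, 26, 35, 44, 53
Next term = 62

Next term = 62


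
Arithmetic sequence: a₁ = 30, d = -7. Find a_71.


aₙ = a₁ + (n-1)d
= 30 + (71-1)×-7
= 30 - 490
= -460

a_71 = -460


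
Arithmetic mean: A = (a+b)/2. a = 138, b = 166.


AM = (138 + 166)/2 = 304/2 = 152

AM = 152


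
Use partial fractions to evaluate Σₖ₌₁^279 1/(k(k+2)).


1/(k(k+2)) = (1/2)·(1/k - 1/(k+2)) (partial fractions)
Telescoping: Σ = (1/2)·(1 + 1/2 - 1/280 - 1/281) = 117459/157360

Sum = 117459/157360


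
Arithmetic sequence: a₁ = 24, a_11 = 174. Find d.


d = (aₙ - a₁)/(n-1)
= (174 - 24)/(11-1)
= 150/10 = 15

d = 15


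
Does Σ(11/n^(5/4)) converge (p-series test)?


p-series test: Σ c/n^p converges if p > 1, diverges if p ≤ 1 (constant c > 0 doesn't affect convergence).
p = 5/4
5/4 > 1 → CONVERGES

Converges (p = 5/4 > 1)


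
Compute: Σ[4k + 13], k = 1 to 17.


Σ(4k+13) = 4·Σk + 13·n
= 4·153 + 13·17
= 612 + 221 = 833

Σ = 833


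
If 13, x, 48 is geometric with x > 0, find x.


GM = √(13×48) = √624 = 24.98

GM = 24.98


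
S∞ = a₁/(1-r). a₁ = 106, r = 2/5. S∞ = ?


S∞ = a₁/(1-r) = 106/(1 - 2/5)
= 106/(3/5)
= 530/3

S∞ = 530/3


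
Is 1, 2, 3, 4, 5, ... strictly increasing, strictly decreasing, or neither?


Differences: 1, 1, 1, 1
All differences > 0 → strictly INCREASING

Monotonically increasing


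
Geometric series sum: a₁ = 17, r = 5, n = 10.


Sₙ = 17×(5^10 - 1)/(5 - 1)
= 17×(9765625 - 1)/4
= 17×9765624/4
= 41503902

S_10 = 41503902


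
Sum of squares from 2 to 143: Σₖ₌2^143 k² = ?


Σₖ₌2^143 k² = Σₖ₌₁^143 k² − Σₖ₌₁^1 k²
= 143·144·287/6 − 1·2·3/6
= 984984 − 1 = 984983

Σk² = 984983


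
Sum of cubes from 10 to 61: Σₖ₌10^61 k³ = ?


Σₖ₌10^61 k³ = [61·62/2]² − [9·10/2]²
= 3575881 − 2025 = 3573856

Σk³ = 3573856


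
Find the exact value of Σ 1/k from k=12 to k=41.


Σₖ₌12^41 1/k = 1/12 + 1/13 + 1/14 + ... + 1/41
= 40152353888049829/31294312819941600
≈ 1.2831

Sum = 40152353888049829/31294312819941600 ≈ 1.2831


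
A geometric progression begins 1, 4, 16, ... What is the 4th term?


aₙ = a₁·r^(n-1)
= 1×4^3
= 1×64
= 64

a_4 = 64


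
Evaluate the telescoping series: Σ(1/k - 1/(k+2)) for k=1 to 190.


Telescoping with gap 2: two head and two tail terms survive.
= (1 + 1/2) - (1/191 + 1/192)
= 3/2 - 1/191 - 1/192 = 54625/36672

Sum = 54625/36672


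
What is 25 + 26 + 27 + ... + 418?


Σₖ₌25^418 k = Σₖ₌₁^418 k − Σₖ₌₁^24 k
= 418·419/2 − 24·25/2
= 87571 − 300 = 87271

Σk = 87271


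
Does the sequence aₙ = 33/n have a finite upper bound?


a₁ = 33, a₂ = 33/2, a₃ = 33/3, ...
0 < aₙ ≤ 33 for all n ≥ 1
Lower bound: 0, Upper bound: 33
The sequence IS bounded

Bounded (0 < aₙ ≤ 33)


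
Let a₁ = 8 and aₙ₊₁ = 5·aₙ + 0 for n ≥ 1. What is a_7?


Computing step by step:
a_1 = 8
a_2 = 40
a_3 = 200
a_4 = 1000
a_5 = 5000
a_6 = 25000
a_7 = 125000


a_7 = 125000


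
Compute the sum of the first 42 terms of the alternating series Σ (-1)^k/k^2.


S = -1 + 1/4 - 1/9 + 1/16 - 1/25 + 1/36 - 1/49 + 1/64 ± ...
= -0.8222
(Full series converges to -π²/12 ≈ -0.8225)

S_42 = -0.8222


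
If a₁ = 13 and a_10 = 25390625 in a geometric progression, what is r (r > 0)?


r^(n-1) = aₙ/a₁
r^9 = 25390625/13 = 1953125
r = 1953125^(1/9)
= 5

r = 5


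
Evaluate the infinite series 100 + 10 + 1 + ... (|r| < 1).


S∞ = a₁/(1-r) = 100/(1 - 1/10)
= 100/(9/10)
= 1000/9

S∞ = 1000/9


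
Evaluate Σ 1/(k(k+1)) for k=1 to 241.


1/(k(k+1)) = 1/k - 1/(k+1) (partial fractions)
Telescoping: Σ = 1 - 1/242 = 241/242

Sum = 241/242


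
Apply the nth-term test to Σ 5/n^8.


lim(n→∞) 5/n^8 = 0
lim aₙ = 0 → nth-term test is INCONCLUSIVE
(Need other tests; this is actually a convergent p-series with p=8 > 1)

Inconclusive (lim aₙ = 0; need another test)


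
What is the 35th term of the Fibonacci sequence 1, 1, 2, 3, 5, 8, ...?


Fibonacci sequence: 1, 1, 2, 3, 5, 8, 13, 21, 34, 55, 89, ...
F(35) = 9227465

F(35) = 9227465


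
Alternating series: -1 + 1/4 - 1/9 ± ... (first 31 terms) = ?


S = -1 + 1/4 - 1/9 + 1/16 - 1/25 + 1/36 - 1/49 + 1/64 ± ...
= -0.823
(Full series converges to -π²/12 ≈ -0.8225)

S_31 = -0.823


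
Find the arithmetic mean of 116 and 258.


AM = (116 + 258)/2 = 374/2 = 187

AM = 187


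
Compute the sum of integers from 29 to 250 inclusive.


Σₖ₌29^250 k = Σₖ₌₁^250 k − Σₖ₌₁^28 k
= 250·251/2 − 28·29/2
= 31375 − 406 = 30969

Σk = 30969


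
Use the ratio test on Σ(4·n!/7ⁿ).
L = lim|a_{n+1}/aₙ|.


aₙ = 4·n!/7^n
a_{n+1}/aₙ = (n+1)!/7^(n+1) × 7^n/n!  (constant 4 cancels)
= (n+1)/7
L = lim(n→∞) (n+1)/7 = ∞
L > 1 → series DIVERGES

Diverges (ratio test: L = ∞ > 1)


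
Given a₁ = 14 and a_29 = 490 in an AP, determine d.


d = (aₙ - a₁)/(n-1)
= (490 - 14)/(29-1)
= 476/28 = 17

d = 17


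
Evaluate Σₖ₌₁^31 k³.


n(n+1)/2 = 31×32/2 = 496
Σk³ = 496² = 246016

Σk³ = 246016


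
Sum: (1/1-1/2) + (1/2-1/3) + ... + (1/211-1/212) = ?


Telescoping: adjacent terms cancel.
= 1/1 - 1/212
= 1 - 1/212 = 211/212

Sum = 211/212


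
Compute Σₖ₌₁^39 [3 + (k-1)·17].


aₙ = 3 + (39-1)×17 = 649
Sₙ = n(a₁+aₙ)/2 = 39×(3+649)/2
= 39×652/2 = 12714

S_39 = 12714


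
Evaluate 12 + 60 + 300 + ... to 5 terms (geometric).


Sₙ = 12×(5^5 - 1)/(5 - 1)
= 12×(3125 - 1)/4
= 12×3124/4
= 9372

S_5 = 9372


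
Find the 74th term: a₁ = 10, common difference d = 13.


aₙ = a₁ + (n-1)d
= 10 + (74-1)×13
= 10 + 949
= 959

a_74 = 959


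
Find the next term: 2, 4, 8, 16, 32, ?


Pattern: powers of 2: 2ⁿ
Terms: 2, 4, 8, 16, 32
Next term = 64

Next term = 64


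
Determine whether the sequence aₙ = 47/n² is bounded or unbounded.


a₁ = 47, a₂ = 47/4, a₃ = 47/9, ...
0 < aₙ ≤ 47 for all n ≥ 1
The sequence IS bounded

Bounded (0 < aₙ ≤ 47)


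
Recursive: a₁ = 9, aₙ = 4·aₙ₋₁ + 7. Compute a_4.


Computing step by step:
a_1 = 9
a_2 = 43
a_3 = 179
a_4 = 723


a_4 = 723


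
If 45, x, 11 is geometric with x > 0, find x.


GM = √(45×11) = √495 = 22.2486

GM = 22.2486


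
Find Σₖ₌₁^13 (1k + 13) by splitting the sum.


Σ(1k+13) = 1·Σk + 13·n
= 1·91 + 13·13
= 91 + 169 = 260

Σ = 260


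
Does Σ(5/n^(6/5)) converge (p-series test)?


p-series test: Σ c/n^p converges if p > 1, diverges if p ≤ 1 (constant c > 0 doesn't affect convergence).
p = 6/5
6/5 > 1 → CONVERGES

Converges (p = 6/5 > 1)


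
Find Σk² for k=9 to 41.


Σₖ₌9^41 k² = Σₖ₌₁^41 k² − Σₖ₌₁^8 k²
= 41·42·83/6 − 8·9·17/6
= 23821 − 204 = 23617

Σk² = 23617


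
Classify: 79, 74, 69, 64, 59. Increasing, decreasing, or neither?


Differences: -5, -5, -5, -5
All differences < 0 → strictly DECREASING

Monotonically decreasing


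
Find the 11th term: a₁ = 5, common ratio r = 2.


aₙ = a₁·r^(n-1)
= 5×2^10
= 5×1024
= 5120

a_11 = 5120


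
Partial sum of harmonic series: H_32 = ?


H_32 = 1/1 + 1/2 + 1/3 + ... + 1/32
= 586061125622639/144403552893600
≈ 4.0585

H_32 = 586061125622639/144403552893600 ≈ 4.0585


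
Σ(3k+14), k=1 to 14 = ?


Σ(3k+14) = 3·Σk + 14·n
= 3·105 + 14·14
= 315 + 196 = 511

Σ = 511


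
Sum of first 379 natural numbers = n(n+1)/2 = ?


n(n+1)/2 = 379×380/2 = 144020/2 = 72010

Σk = 72010


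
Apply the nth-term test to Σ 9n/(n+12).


lim(n→∞) 9n/(n+12) = 9/1 = 9  (divide numerator and denominator by n)
lim aₙ = 9 ≠ 0 → series DIVERGES

Diverges (lim aₙ = 9 ≠ 0)


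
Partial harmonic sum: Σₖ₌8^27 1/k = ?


Σₖ₌8^27 1/k = 1/8 + 1/9 + 1/10 + ... + 1/27
= 104294993063/80313433200
≈ 1.2986

Sum = 104294993063/80313433200 ≈ 1.2986


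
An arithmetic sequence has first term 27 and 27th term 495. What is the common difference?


d = (aₙ - a₁)/(n-1)
= (495 - 27)/(27-1)
= 468/26 = 18

d = 18


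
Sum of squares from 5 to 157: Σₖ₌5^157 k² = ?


Σₖ₌5^157 k² = Σₖ₌₁^157 k² − Σₖ₌₁^4 k²
= 157·158·315/6 − 4·5·9/6
= 1302315 − 30 = 1302285

Σk² = 1302285


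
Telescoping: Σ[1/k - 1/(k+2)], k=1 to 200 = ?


Telescoping with gap 2: two head and two tail terms survive.
= (1 + 1/2) - (1/201 + 1/202)
= 3/2 - 1/201 - 1/202 = 30250/20301

Sum = 30250/20301


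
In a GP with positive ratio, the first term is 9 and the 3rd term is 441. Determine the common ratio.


r^(n-1) = aₙ/a₁
r^2 = 441/9 = 49
r = 49^(1/2)
= ±7; taking r > 0 gives r = 7

r = 7


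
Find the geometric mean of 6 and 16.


GM = √(6×16) = √96 = 9.798

GM = 9.798


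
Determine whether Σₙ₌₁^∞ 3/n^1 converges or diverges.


p-series test: Σ c/n^p converges if p > 1, diverges if p ≤ 1 (constant c > 0 doesn't affect convergence).
p = 1
1 ≤ 1 → DIVERGES

Diverges (p = 1 ≤ 1)


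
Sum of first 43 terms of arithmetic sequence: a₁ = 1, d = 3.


aₙ = 1 + (43-1)×3 = 127
Sₙ = n(a₁+aₙ)/2 = 43×(1+127)/2
= 43×128/2 = 2752

S_43 = 2752


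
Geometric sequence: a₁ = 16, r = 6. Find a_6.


aₙ = a₁·r^(n-1)
= 16×6^5
= 16×7776
= 124416

a_6 = 124416


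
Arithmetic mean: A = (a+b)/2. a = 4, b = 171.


AM = (4 + 171)/2 = 175/2 = 87.5

AM = 87.5


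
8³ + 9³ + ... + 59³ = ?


Σₖ₌8^59 k³ = [59·60/2]² − [7·8/2]²
= 3132900 − 784 = 3132116

Σk³ = 3132116


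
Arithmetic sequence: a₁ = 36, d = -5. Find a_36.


aₙ = a₁ + (n-1)d
= 36 + (36-1)×-5
= 36 - 175
= -139

a_36 = -139


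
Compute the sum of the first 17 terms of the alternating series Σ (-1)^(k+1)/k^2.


S = 1 - 1/4 + 1/9 - 1/16 + 1/25 - 1/36 + 1/49 - 1/64 ± ...
= 0.8241
(Full series converges to +π²/12 ≈ +0.8225)

S_17 = 0.8241


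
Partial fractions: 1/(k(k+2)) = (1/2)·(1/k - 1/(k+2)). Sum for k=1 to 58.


1/(k(k+2)) = (1/2)·(1/k - 1/(k+2)) (partial fractions)
Telescoping: Σ = (1/2)·(1 + 1/2 - 1/59 - 1/60) = 5191/7080

Sum = 5191/7080


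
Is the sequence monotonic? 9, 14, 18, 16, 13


Differences: 5, 4, -2, -3
Difference at position 1 is +5 (> 0) but position 3 is -2 (< 0) — sequence both rises and falls
→ NOT monotonic

Not monotonic


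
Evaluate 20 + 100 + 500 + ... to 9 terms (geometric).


Sₙ = 20×(5^9 - 1)/(5 - 1)
= 20×(1953125 - 1)/4
= 20×1953124/4
= 9765620

S_9 = 9765620


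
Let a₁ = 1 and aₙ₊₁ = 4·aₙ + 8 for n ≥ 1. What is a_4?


Computing step by step:
a_1 = 1
a_2 = 12
a_3 = 56
a_4 = 232


a_4 = 232


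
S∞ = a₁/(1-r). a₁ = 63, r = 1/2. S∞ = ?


S∞ = a₁/(1-r) = 63/(1 - 1/2)
= 63/(1/2)
= 126

S∞ = 126


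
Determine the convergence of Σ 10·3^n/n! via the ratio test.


aₙ = 10·3^n/n!
a_{n+1}/aₙ = 3^(n+1)/(n+1)! × n!/3^n  (constant 10 cancels)
= 3/(n+1)
L = lim(n→∞) 3/(n+1) = 0
L < 1 → series CONVERGES

Converges (ratio test: L = 0 < 1)


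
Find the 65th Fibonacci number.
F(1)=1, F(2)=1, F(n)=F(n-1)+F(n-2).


Fibonacci sequence: 1, 1, 2, 3, 5, 8, 13, 21, 34, 55, 89, ...
F(65) = 17167680177565

F(65) = 17167680177565


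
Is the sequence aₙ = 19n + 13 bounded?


aₙ = 19n + 13 → as n→∞, aₙ→∞
No finite upper bound exists
The sequence is UNBOUNDED

Unbounded (aₙ → ∞ as n → ∞)


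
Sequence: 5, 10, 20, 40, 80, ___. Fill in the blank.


Pattern: geometric (r=2)
Terms: 5, 10, 20, 40, 80
Next term = 160

Next term = 160


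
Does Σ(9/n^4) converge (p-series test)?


p-series test: Σ c/n^p converges if p > 1, diverges if p ≤ 1 (constant c > 0 doesn't affect convergence).
p = 4
4 > 1 → CONVERGES

Converges (p = 4 > 1)


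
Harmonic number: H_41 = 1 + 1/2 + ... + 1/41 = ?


H_41 = 1/1 + 1/2 + 1/3 + ... + 1/41
= 85691034670497533/19914562703599200
≈ 4.3029

H_41 = 85691034670497533/19914562703599200 ≈ 4.3029


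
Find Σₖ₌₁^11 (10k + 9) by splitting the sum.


Σ(10k+9) = 10·Σk + 9·n
= 10·66 + 9·11
= 660 + 99 = 759

Σ = 759


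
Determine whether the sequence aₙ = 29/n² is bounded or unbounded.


a₁ = 29, a₂ = 29/4, a₃ = 29/9, ...
0 < aₙ ≤ 29 for all n ≥ 1
The sequence IS bounded

Bounded (0 < aₙ ≤ 29)


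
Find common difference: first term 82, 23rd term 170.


d = (aₙ - a₁)/(n-1)
= (170 - 82)/(23-1)
= 88/22 = 4

d = 4


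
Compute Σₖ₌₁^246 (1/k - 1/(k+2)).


Telescoping with gap 2: two head and two tail terms survive.
= (1 + 1/2) - (1/247 + 1/248)
= 3/2 - 1/247 - 1/248 = 91389/61256

Sum = 91389/61256


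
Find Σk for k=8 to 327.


Σₖ₌8^327 k = Σₖ₌₁^327 k − Σₖ₌₁^7 k
= 327·328/2 − 7·8/2
= 53628 − 28 = 53600

Σk = 53600


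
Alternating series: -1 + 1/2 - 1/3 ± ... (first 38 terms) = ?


S = -1 + 1/2 - 1/3 + 1/4 - 1/5 + 1/6 - 1/7 + 1/8 ± ...
= -0.6802
(Full series converges to -ln(2) ≈ -0.6931)

S_38 = -0.6802


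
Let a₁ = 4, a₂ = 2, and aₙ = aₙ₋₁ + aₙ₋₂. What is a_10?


Computing iteratively: 4, 2, 6, 8, 14, 22, 36, 58, 94, 152
a_10 = 152

a_10 = 152


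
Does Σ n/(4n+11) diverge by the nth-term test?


lim(n→∞) n/(4n+11) = 1/4 = 1/4  (divide numerator and denominator by n)
lim aₙ = 1/4 ≠ 0 → series DIVERGES

Diverges (lim aₙ = 1/4 ≠ 0)


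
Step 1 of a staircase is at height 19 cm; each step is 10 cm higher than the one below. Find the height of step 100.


aₙ = a₁ + (n-1)d
= 19 + (100-1)×10
= 19 + 990
= 1009

a_100 = 1009


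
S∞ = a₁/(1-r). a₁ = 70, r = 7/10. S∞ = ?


S∞ = a₁/(1-r) = 70/(1 - 7/10)
= 70/(3/10)
= 700/3

S∞ = 700/3


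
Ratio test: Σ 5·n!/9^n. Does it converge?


aₙ = 5·n!/9^n
a_{n+1}/aₙ = (n+1)!/9^(n+1) × 9^n/n!  (constant 5 cancels)
= (n+1)/9
L = lim(n→∞) (n+1)/9 = ∞
L > 1 → series DIVERGES

Diverges (ratio test: L = ∞ > 1)


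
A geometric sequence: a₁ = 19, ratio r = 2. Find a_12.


aₙ = a₁·r^(n-1)
= 19×2^11
= 19×2048
= 38912

a_12 = 38912


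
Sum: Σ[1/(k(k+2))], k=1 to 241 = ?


1/(k(k+2)) = (1/2)·(1/k - 1/(k+2)) (partial fractions)
Telescoping: Σ = (1/2)·(1 + 1/2 - 1/242 - 1/243) = 21931/29403

Sum = 21931/29403


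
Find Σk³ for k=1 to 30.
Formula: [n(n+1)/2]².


n(n+1)/2 = 30×31/2 = 465
Σk³ = 465² = 216225

Σk³ = 216225


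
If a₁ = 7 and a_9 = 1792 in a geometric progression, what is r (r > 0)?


r^(n-1) = aₙ/a₁
r^8 = 1792/7 = 256
r = 256^(1/8)
= ±2; taking r > 0 gives r = 2

r = 2


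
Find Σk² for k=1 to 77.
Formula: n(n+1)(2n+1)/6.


n = 77
n(n+1)(2n+1)/6 = 77×78×155/6
= 930930/6 = 155155

Σk² = 155155


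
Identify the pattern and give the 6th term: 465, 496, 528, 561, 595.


Pattern: triangular numbers: n(n+1)/2
Terms: 465, 496, 528, 561, 595
Next term = 630

Next term = 630


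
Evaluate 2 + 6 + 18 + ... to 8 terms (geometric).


Sₙ = 2×(3^8 - 1)/(3 - 1)
= 2×(6561 - 1)/2
= 2×6560/2
= 6560

S_8 = 6560


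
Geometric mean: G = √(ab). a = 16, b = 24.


GM = √(16×24) = √384 = 19.5959

GM = 19.5959


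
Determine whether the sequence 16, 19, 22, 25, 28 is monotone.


Differences: 3, 3, 3, 3
All differences > 0 → strictly INCREASING

Monotonically increasing


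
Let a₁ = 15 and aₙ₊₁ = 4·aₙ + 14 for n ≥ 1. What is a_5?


Computing step by step:
a_1 = 15
a_2 = 74
a_3 = 310
a_4 = 1254
a_5 = 5030


a_5 = 5030


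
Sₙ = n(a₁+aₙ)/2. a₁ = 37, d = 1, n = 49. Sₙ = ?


aₙ = 37 + (49-1)×1 = 85
Sₙ = n(a₁+aₙ)/2 = 49×(37+85)/2
= 49×122/2 = 2989

S_49 = 2989


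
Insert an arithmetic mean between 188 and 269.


AM = (188 + 269)/2 = 457/2 = 228.5

AM = 228.5


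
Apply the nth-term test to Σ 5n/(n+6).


lim(n→∞) 5n/(n+6) = 5/1 = 5  (divide numerator and denominator by n)
lim aₙ = 5 ≠ 0 → series DIVERGES

Diverges (lim aₙ = 5 ≠ 0)


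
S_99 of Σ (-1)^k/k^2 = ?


S = -1 + 1/4 - 1/9 + 1/16 - 1/25 + 1/36 - 1/49 + 1/64 ± ...
= -0.8225
(Full series converges to -π²/12 ≈ -0.8225)

S_99 = -0.8225
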